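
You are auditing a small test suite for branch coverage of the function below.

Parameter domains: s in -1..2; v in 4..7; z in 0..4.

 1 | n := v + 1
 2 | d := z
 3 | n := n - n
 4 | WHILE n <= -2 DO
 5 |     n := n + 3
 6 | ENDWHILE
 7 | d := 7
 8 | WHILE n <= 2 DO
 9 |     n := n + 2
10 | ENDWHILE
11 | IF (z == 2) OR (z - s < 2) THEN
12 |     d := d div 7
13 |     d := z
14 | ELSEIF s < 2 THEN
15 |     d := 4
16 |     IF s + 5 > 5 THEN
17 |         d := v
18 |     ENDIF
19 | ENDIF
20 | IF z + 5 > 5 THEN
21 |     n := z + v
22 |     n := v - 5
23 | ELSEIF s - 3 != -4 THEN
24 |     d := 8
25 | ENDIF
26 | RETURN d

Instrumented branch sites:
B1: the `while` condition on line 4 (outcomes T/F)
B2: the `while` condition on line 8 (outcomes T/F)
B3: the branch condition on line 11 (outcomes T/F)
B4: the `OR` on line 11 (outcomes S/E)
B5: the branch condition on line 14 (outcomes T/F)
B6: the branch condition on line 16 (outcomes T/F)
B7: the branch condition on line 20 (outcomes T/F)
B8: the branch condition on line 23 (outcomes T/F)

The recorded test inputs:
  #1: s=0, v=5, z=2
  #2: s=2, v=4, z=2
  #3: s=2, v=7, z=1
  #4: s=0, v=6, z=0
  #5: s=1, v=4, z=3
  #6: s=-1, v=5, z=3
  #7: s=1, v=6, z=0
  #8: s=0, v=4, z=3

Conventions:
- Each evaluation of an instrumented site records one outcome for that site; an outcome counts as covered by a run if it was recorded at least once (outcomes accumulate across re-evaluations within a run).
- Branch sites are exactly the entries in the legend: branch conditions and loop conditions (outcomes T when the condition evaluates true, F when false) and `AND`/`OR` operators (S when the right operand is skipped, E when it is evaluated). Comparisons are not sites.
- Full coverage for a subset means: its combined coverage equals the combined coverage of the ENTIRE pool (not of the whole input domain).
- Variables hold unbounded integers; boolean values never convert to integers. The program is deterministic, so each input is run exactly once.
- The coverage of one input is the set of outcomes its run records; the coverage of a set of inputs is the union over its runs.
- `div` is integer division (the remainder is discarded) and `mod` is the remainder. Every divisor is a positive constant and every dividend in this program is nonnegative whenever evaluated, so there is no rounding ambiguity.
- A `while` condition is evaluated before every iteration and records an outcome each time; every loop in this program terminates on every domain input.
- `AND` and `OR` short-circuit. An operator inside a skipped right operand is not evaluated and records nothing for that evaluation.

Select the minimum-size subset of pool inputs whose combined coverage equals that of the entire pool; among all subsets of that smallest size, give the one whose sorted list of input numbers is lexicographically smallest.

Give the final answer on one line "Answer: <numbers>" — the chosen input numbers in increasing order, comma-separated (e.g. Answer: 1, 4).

#1 (s=0, v=5, z=2) -> B1->F, B2->T, B2->T, B2->F, B4->S, B3->T, B7->T; covered: B1=F, B2=T, B2=F, B3=T, B4=S, B7=T
#2 (s=2, v=4, z=2) -> B1->F, B2->T, B2->T, B2->F, B4->S, B3->T, B7->T; covered: B1=F, B2=T, B2=F, B3=T, B4=S, B7=T
#3 (s=2, v=7, z=1) -> B1->F, B2->T, B2->T, B2->F, B4->E, B3->T, B7->T; covered: B1=F, B2=T, B2=F, B3=T, B4=E, B7=T
#4 (s=0, v=6, z=0) -> B1->F, B2->T, B2->T, B2->F, B4->E, B3->T, B7->F, B8->T; covered: B1=F, B2=T, B2=F, B3=T, B4=E, B7=F, B8=T
#5 (s=1, v=4, z=3) -> B1->F, B2->T, B2->T, B2->F, B4->E, B3->F, B5->T, B6->T, B7->T; covered: B1=F, B2=T, B2=F, B3=F, B4=E, B5=T, B6=T, B7=T
#6 (s=-1, v=5, z=3) -> B1->F, B2->T, B2->T, B2->F, B4->E, B3->F, B5->T, B6->F, B7->T; covered: B1=F, B2=T, B2=F, B3=F, B4=E, B5=T, B6=F, B7=T
#7 (s=1, v=6, z=0) -> B1->F, B2->T, B2->T, B2->F, B4->E, B3->T, B7->F, B8->T; covered: B1=F, B2=T, B2=F, B3=T, B4=E, B7=F, B8=T
#8 (s=0, v=4, z=3) -> B1->F, B2->T, B2->T, B2->F, B4->E, B3->F, B5->T, B6->F, B7->T; covered: B1=F, B2=T, B2=F, B3=F, B4=E, B5=T, B6=F, B7=T
union over all inputs: B1=F, B2=T, B2=F, B3=T, B3=F, B4=S, B4=E, B5=T, B6=T, B6=F, B7=T, B7=F, B8=T (13 outcomes)
no size-1 subset reaches all 13 outcomes (best union: 8/13)
no size-2 subset reaches all 13 outcomes (best union: 11/13)
no size-3 subset reaches all 13 outcomes (best union: 12/13)
inputs {1, 4, 5, 6} (size 4) cover everything; no size-4 subset with a lexicographically smaller index list covers all 13

Answer: 1, 4, 5, 6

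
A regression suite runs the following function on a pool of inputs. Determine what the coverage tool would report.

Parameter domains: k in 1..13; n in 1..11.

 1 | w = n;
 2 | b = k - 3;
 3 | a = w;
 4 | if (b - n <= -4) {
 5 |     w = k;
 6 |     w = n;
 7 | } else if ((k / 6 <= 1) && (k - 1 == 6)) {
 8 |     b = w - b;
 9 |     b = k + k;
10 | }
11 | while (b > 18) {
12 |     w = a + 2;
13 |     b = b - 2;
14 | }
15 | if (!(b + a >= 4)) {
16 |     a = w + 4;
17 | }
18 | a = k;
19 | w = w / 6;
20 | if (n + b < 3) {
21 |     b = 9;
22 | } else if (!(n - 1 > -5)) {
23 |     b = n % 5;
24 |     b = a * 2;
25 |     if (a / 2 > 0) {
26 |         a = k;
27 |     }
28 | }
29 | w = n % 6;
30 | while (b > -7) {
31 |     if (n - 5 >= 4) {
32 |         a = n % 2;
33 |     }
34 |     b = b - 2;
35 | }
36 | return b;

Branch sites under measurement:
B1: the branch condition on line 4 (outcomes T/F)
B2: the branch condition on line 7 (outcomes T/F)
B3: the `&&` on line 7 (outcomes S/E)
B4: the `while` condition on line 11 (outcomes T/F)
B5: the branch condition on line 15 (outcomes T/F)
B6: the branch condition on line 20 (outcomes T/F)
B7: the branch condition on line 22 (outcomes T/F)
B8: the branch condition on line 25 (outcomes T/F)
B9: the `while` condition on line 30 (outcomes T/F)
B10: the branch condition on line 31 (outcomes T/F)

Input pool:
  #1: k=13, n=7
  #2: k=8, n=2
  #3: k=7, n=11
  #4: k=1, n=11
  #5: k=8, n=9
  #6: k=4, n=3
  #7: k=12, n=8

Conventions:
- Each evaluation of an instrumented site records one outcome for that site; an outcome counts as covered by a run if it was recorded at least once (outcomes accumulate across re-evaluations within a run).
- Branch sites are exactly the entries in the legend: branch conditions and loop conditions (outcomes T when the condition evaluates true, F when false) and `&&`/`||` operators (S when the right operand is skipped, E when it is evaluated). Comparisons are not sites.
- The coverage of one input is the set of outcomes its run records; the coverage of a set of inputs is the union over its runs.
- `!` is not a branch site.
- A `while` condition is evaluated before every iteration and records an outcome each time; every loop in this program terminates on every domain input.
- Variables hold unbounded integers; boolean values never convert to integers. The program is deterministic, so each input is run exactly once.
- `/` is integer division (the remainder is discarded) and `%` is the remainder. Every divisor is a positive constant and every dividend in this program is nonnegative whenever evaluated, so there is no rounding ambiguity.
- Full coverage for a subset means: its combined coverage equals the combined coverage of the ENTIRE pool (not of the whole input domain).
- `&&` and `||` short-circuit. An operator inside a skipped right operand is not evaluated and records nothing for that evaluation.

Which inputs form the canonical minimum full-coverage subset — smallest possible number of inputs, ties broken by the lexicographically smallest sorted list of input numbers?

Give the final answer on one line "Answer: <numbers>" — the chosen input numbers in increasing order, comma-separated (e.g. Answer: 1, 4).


input #1 (k=13, n=7): covers B1=F, B2=F, B3=S, B4=F, B5=F, B6=F, B7=F, B9=T, B9=F, B10=F
input #2 (k=8, n=2): covers B1=F, B2=F, B3=E, B4=F, B5=F, B6=F, B7=F, B9=T, B9=F, B10=F
input #3 (k=7, n=11): covers B1=T, B4=F, B5=F, B6=F, B7=F, B9=T, B9=F, B10=T
input #4 (k=1, n=11): covers B1=T, B4=F, B5=F, B6=F, B7=F, B9=T, B9=F, B10=T
input #5 (k=8, n=9): covers B1=T, B4=F, B5=F, B6=F, B7=F, B9=T, B9=F, B10=T
input #6 (k=4, n=3): covers B1=F, B2=F, B3=E, B4=F, B5=F, B6=F, B7=F, B9=T, B9=F, B10=F
input #7 (k=12, n=8): covers B1=F, B2=F, B3=S, B4=F, B5=F, B6=F, B7=F, B9=T, B9=F, B10=F
pool-wide coverage (13 outcomes): B1=T, B1=F, B2=F, B3=S, B3=E, B4=F, B5=F, B6=F, B7=F, B9=T, B9=F, B10=T, B10=F
no size-1 subset reaches all 13 outcomes (best union: 10/13)
no size-2 subset reaches all 13 outcomes (best union: 12/13)
at size 3, {1, 2, 3} reaches all 13 outcomes; every lexicographically earlier size-3 subset fails
Answer: 1, 2, 3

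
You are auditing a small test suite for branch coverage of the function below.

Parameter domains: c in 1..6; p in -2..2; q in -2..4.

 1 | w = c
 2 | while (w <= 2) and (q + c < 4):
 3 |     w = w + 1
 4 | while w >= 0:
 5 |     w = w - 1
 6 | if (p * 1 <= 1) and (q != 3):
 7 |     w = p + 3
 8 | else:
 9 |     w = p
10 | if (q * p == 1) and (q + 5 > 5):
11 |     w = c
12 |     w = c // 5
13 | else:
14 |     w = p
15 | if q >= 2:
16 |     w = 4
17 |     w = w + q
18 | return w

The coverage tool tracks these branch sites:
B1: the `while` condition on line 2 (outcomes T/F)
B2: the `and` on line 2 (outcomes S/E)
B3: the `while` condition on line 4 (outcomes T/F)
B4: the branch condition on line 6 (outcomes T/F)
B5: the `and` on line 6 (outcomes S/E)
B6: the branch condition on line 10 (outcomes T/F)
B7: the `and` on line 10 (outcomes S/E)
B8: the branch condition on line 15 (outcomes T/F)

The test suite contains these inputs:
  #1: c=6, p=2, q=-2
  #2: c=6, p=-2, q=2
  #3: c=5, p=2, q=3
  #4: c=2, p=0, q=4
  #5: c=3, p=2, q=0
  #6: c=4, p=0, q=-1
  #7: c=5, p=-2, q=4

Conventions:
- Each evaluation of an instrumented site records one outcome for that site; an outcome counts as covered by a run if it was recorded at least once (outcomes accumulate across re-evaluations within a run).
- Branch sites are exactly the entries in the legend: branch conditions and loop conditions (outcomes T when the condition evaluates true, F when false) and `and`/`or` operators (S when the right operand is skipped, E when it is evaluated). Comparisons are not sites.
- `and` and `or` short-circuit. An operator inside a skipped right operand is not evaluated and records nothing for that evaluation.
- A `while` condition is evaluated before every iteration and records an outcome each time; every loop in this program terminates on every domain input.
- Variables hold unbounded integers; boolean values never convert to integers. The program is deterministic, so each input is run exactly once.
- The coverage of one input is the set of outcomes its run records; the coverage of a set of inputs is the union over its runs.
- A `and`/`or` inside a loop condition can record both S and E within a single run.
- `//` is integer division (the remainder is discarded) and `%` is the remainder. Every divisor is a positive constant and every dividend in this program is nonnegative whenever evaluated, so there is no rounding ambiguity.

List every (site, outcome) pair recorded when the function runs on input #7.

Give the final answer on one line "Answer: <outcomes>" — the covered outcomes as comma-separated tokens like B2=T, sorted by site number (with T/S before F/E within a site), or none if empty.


Running input #7 (c=5, p=-2, q=4), event by event:
  B2->S, B1->F, B3->T, B3->T, B3->T, B3->T, B3->T, B3->T, B3->F, B5->E
  B4->T, B7->S, B6->F, B8->T
deduplicating events, the covered set is: B1=F, B2=S, B3=T, B3=F, B4=T, B5=E, B6=F, B7=S, B8=T
Answer: B1=F, B2=S, B3=T, B3=F, B4=T, B5=E, B6=F, B7=S, B8=T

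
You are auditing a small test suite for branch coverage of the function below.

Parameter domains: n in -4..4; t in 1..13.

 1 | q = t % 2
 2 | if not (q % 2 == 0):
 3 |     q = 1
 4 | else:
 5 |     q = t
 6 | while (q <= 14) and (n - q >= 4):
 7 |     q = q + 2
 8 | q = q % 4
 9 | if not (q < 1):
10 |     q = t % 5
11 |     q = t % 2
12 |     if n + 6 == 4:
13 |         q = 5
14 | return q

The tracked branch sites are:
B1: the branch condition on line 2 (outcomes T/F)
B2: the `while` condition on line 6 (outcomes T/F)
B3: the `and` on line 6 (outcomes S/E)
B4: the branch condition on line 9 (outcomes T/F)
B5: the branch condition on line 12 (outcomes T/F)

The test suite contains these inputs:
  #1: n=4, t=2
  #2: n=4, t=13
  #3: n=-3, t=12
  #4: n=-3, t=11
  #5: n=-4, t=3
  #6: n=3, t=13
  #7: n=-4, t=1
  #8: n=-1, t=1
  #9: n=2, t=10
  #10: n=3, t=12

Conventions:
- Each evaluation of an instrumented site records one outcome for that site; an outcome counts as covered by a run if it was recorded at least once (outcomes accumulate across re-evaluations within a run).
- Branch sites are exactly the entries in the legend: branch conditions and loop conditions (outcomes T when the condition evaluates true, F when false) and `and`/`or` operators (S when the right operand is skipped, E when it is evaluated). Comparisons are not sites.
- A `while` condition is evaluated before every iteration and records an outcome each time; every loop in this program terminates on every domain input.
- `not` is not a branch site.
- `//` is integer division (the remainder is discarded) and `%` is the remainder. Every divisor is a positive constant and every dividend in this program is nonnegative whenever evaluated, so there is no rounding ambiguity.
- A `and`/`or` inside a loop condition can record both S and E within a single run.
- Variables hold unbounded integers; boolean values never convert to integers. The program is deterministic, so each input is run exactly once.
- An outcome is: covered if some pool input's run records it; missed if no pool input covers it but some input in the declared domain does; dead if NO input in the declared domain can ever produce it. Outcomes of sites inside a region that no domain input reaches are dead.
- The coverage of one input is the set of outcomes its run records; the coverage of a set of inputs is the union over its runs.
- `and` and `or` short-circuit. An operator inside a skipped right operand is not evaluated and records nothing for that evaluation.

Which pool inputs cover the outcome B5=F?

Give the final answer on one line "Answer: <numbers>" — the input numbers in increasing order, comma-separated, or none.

input #1 (n=4, t=2): covers B5=F
input #2 (n=4, t=13): covers B5=F
input #3 (n=-3, t=12): misses B5=F
input #4 (n=-3, t=11): covers B5=F
input #5 (n=-4, t=3): covers B5=F
input #6 (n=3, t=13): covers B5=F
input #7 (n=-4, t=1): covers B5=F
input #8 (n=-1, t=1): covers B5=F
input #9 (n=2, t=10): covers B5=F
input #10 (n=3, t=12): misses B5=F

Answer: 1, 2, 4, 5, 6, 7, 8, 9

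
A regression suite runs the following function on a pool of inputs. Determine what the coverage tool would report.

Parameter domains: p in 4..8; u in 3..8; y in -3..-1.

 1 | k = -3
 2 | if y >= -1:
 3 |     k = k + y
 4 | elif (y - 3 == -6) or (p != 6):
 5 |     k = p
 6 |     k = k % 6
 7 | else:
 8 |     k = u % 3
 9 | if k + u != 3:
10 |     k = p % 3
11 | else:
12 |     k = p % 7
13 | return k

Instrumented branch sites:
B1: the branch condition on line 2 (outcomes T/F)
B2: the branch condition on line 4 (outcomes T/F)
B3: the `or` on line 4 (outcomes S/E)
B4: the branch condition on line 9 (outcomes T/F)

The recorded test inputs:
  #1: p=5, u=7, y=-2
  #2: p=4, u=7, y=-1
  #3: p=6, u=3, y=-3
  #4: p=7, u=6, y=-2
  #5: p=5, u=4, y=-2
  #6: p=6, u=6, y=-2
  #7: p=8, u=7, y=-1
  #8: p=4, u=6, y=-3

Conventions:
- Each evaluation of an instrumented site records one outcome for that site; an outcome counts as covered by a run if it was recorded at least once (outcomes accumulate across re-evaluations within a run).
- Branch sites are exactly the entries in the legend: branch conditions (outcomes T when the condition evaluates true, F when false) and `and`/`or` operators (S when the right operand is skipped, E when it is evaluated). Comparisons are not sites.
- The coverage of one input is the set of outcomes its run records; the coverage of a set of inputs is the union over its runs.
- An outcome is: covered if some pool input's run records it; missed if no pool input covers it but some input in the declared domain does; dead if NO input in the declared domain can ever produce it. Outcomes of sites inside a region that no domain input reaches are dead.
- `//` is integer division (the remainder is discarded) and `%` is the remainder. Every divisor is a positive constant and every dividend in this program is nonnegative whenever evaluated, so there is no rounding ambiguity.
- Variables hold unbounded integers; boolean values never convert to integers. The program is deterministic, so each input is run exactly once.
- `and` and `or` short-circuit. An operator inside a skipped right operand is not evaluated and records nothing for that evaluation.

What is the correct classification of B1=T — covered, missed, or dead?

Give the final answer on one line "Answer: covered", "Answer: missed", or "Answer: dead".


B1=T is recorded by pool input(s) 2, 7 -> covered
Answer: covered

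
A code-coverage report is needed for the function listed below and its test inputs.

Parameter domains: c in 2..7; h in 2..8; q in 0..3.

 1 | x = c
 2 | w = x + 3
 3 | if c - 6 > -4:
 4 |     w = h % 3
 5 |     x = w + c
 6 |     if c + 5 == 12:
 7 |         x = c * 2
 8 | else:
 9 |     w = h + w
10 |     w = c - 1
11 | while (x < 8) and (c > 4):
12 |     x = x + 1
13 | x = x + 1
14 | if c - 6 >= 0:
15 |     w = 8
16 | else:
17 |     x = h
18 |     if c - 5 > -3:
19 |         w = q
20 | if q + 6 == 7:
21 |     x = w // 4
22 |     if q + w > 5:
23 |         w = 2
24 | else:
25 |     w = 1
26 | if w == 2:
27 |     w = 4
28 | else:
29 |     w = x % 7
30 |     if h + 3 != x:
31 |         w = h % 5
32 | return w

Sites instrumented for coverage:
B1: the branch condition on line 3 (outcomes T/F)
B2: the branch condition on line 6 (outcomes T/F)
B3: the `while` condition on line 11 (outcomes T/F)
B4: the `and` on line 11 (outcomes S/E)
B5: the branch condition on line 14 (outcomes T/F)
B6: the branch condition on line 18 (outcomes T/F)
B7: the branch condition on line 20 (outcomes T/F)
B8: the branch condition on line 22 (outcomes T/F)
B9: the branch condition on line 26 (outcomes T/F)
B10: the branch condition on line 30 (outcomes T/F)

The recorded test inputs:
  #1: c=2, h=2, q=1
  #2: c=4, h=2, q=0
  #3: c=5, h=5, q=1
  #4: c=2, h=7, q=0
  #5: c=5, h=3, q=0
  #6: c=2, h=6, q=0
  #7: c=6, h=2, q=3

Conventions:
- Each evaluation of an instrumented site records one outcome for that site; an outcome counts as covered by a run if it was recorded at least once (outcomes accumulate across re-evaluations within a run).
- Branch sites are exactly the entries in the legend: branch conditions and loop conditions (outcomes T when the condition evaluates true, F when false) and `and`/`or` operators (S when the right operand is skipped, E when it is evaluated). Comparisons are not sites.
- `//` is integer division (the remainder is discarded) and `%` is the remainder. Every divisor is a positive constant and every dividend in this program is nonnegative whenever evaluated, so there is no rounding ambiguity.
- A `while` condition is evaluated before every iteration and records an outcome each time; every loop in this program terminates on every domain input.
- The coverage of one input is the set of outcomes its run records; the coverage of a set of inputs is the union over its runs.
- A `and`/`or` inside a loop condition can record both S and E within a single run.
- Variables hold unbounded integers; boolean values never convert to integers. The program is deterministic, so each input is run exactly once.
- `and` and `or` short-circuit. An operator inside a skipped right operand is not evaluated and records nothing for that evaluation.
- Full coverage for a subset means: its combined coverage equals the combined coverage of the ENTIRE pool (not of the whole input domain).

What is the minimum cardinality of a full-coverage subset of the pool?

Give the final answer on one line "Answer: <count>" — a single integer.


run #1 (c=2, h=2, q=1) runs B1->F, B4->E, B3->F, B5->F, B6->F, B7->T, B8->F, B9->F, B10->T; records B1=F, B3=F, B4=E, B5=F, B6=F, B7=T, B8=F, B9=F, B10=T
run #2 (c=4, h=2, q=0) runs B1->T, B2->F, B4->E, B3->F, B5->F, B6->T, B7->F, B9->F, B10->T; records B1=T, B2=F, B3=F, B4=E, B5=F, B6=T, B7=F, B9=F, B10=T
run #3 (c=5, h=5, q=1) runs B1->T, B2->F, B4->E, B3->T, B4->S, B3->F, B5->F, B6->T, B7->T, B8->F, B9->F, B10->T; records B1=T, B2=F, B3=T, B3=F, B4=S, B4=E, B5=F, B6=T, B7=T, B8=F, B9=F, B10=T
run #4 (c=2, h=7, q=0) runs B1->F, B4->E, B3->F, B5->F, B6->F, B7->F, B9->F, B10->T; records B1=F, B3=F, B4=E, B5=F, B6=F, B7=F, B9=F, B10=T
run #5 (c=5, h=3, q=0) runs B1->T, B2->F, B4->E, B3->T, B4->E, B3->T, B4->E, B3->T, B4->S, B3->F, B5->F, B6->T, B7->F, B9->F, ...; records B1=T, B2=F, B3=T, B3=F, B4=S, B4=E, B5=F, B6=T, B7=F, B9=F, B10=T
run #6 (c=2, h=6, q=0) runs B1->F, B4->E, B3->F, B5->F, B6->F, B7->F, B9->F, B10->T; records B1=F, B3=F, B4=E, B5=F, B6=F, B7=F, B9=F, B10=T
run #7 (c=6, h=2, q=3) runs B1->T, B2->F, B4->S, B3->F, B5->T, B7->F, B9->F, B10->T; records B1=T, B2=F, B3=F, B4=S, B5=T, B7=F, B9=F, B10=T
union over all inputs: B1=T, B1=F, B2=F, B3=T, B3=F, B4=S, B4=E, B5=T, B5=F, B6=T, B6=F, B7=T, B7=F, B8=F, B9=F, B10=T (16 outcomes)
checked all size-1 subsets: none covers 16 outcomes (max 12/16)
checked all size-2 subsets: none covers 16 outcomes (max 15/16)
at size 3, {1, 3, 7} reaches all 16 outcomes; every lexicographically earlier size-3 subset fails
Answer: 3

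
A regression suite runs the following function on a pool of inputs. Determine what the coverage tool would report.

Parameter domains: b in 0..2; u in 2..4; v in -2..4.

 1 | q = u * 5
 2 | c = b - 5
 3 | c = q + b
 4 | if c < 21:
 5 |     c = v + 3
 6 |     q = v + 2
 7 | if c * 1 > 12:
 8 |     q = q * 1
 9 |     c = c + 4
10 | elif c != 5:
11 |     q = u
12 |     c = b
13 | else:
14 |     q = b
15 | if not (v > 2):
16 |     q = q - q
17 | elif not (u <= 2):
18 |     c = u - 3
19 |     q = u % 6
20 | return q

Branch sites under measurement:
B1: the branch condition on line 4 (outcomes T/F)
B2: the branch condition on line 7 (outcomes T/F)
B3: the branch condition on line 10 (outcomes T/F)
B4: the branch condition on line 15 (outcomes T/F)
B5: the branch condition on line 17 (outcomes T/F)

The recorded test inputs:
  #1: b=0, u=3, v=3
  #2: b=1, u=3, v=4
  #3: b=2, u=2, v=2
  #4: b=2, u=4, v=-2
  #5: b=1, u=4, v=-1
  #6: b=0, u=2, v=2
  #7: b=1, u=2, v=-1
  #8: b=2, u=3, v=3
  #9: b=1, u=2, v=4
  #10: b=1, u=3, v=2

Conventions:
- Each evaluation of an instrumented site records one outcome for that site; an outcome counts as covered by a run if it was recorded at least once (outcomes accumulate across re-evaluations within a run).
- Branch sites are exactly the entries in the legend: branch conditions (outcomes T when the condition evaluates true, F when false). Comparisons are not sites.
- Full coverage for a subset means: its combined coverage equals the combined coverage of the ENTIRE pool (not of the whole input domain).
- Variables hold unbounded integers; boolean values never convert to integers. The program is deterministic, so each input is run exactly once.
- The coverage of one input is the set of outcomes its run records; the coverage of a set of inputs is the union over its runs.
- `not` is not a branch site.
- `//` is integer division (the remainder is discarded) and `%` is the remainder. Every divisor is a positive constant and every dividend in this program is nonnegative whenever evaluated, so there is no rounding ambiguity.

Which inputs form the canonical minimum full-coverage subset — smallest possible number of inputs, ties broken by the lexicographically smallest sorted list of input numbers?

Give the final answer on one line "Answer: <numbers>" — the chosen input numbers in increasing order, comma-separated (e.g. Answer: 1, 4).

input #1, b=0, u=3, v=3: outcomes B1=T, B2=F, B3=T, B4=F, B5=T
input #2, b=1, u=3, v=4: outcomes B1=T, B2=F, B3=T, B4=F, B5=T
input #3, b=2, u=2, v=2: outcomes B1=T, B2=F, B3=F, B4=T
input #4, b=2, u=4, v=-2: outcomes B1=F, B2=T, B4=T
input #5, b=1, u=4, v=-1: outcomes B1=F, B2=T, B4=T
input #6, b=0, u=2, v=2: outcomes B1=T, B2=F, B3=F, B4=T
input #7, b=1, u=2, v=-1: outcomes B1=T, B2=F, B3=T, B4=T
input #8, b=2, u=3, v=3: outcomes B1=T, B2=F, B3=T, B4=F, B5=T
input #9, b=1, u=2, v=4: outcomes B1=T, B2=F, B3=T, B4=F, B5=F
input #10, b=1, u=3, v=2: outcomes B1=T, B2=F, B3=F, B4=T
pool-wide coverage (10 outcomes): B1=T, B1=F, B2=T, B2=F, B3=T, B3=F, B4=T, B4=F, B5=T, B5=F
size 1 is not enough: best union over all size-1 subsets is 5/10
size 2 is not enough: best union over all size-2 subsets is 8/10
size 3 is not enough: best union over all size-3 subsets is 9/10
at size 4, {1, 3, 4, 9} reaches all 10 outcomes; every lexicographically earlier size-4 subset fails

Answer: 1, 3, 4, 9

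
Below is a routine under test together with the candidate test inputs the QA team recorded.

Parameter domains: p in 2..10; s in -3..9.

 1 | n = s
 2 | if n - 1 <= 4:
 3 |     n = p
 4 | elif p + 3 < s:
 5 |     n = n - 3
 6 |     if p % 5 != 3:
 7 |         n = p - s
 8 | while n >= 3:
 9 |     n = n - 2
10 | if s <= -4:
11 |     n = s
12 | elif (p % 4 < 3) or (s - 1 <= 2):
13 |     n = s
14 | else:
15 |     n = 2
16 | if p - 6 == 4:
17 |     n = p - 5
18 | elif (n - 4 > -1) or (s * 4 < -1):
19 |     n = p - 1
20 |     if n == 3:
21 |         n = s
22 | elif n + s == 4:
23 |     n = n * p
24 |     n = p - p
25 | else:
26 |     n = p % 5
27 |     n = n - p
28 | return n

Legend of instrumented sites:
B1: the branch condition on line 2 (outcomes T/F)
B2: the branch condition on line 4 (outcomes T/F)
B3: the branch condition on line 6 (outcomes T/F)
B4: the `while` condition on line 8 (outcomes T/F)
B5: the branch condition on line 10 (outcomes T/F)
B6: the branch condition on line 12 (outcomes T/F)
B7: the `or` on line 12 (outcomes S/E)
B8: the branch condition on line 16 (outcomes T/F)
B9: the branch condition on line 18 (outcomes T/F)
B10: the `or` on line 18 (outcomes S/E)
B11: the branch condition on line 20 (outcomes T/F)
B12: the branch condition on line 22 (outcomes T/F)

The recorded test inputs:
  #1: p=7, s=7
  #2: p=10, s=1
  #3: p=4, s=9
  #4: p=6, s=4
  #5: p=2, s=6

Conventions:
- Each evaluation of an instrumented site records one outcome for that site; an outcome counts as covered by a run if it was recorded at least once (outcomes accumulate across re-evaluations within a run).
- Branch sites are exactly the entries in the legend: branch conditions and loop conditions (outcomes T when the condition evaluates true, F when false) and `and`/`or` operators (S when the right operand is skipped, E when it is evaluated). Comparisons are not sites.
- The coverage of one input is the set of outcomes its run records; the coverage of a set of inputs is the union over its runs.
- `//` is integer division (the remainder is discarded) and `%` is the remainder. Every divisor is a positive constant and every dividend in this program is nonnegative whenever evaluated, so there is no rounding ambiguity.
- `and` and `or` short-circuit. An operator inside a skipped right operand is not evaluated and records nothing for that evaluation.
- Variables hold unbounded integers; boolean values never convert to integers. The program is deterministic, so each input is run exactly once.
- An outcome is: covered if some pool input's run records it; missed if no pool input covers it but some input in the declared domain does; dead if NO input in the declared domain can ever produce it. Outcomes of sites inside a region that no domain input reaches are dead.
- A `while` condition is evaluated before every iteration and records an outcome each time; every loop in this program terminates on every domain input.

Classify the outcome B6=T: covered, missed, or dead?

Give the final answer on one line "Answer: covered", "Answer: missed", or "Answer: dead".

B6=T is recorded by pool input(s) 2, 3, 4, 5 -> covered

Answer: covered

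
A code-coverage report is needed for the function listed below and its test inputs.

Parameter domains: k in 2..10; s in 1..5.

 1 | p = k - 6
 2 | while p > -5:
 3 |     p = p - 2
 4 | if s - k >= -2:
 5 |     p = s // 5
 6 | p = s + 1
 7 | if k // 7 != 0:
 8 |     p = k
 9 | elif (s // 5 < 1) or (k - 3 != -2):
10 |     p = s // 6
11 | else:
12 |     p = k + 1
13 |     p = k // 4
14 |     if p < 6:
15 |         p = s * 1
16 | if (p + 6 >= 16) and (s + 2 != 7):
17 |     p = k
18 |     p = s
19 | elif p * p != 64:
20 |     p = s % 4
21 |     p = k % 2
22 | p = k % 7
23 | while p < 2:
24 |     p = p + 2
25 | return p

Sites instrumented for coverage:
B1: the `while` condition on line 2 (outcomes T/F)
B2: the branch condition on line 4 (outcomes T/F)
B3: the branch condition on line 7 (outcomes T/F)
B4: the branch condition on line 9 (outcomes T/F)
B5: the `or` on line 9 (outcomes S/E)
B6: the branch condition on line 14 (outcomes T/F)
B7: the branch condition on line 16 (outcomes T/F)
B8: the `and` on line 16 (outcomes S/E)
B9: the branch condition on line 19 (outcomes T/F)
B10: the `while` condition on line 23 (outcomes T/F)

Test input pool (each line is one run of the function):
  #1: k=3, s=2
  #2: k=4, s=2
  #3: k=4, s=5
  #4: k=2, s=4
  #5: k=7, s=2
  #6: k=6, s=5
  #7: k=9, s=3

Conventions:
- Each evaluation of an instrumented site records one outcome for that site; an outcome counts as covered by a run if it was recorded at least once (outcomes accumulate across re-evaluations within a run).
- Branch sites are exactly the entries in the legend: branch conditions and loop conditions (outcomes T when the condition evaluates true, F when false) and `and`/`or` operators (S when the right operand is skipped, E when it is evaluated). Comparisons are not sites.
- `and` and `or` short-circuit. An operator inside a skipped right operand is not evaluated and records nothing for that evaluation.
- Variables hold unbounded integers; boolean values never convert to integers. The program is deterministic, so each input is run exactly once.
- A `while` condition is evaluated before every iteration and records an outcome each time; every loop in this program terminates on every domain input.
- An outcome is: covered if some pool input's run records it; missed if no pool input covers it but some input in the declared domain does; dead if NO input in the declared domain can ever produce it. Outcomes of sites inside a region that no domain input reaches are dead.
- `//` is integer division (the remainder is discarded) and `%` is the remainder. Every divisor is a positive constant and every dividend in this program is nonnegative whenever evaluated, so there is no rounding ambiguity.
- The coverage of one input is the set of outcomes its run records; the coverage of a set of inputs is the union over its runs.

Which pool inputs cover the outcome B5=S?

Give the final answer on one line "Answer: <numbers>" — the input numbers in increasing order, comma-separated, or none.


input #1 (k=3, s=2): hits B5=S
input #2 (k=4, s=2): hits B5=S
input #3 (k=4, s=5): never hits B5=S
input #4 (k=2, s=4): hits B5=S
input #5 (k=7, s=2): never hits B5=S
input #6 (k=6, s=5): never hits B5=S
input #7 (k=9, s=3): never hits B5=S
Answer: 1, 2, 4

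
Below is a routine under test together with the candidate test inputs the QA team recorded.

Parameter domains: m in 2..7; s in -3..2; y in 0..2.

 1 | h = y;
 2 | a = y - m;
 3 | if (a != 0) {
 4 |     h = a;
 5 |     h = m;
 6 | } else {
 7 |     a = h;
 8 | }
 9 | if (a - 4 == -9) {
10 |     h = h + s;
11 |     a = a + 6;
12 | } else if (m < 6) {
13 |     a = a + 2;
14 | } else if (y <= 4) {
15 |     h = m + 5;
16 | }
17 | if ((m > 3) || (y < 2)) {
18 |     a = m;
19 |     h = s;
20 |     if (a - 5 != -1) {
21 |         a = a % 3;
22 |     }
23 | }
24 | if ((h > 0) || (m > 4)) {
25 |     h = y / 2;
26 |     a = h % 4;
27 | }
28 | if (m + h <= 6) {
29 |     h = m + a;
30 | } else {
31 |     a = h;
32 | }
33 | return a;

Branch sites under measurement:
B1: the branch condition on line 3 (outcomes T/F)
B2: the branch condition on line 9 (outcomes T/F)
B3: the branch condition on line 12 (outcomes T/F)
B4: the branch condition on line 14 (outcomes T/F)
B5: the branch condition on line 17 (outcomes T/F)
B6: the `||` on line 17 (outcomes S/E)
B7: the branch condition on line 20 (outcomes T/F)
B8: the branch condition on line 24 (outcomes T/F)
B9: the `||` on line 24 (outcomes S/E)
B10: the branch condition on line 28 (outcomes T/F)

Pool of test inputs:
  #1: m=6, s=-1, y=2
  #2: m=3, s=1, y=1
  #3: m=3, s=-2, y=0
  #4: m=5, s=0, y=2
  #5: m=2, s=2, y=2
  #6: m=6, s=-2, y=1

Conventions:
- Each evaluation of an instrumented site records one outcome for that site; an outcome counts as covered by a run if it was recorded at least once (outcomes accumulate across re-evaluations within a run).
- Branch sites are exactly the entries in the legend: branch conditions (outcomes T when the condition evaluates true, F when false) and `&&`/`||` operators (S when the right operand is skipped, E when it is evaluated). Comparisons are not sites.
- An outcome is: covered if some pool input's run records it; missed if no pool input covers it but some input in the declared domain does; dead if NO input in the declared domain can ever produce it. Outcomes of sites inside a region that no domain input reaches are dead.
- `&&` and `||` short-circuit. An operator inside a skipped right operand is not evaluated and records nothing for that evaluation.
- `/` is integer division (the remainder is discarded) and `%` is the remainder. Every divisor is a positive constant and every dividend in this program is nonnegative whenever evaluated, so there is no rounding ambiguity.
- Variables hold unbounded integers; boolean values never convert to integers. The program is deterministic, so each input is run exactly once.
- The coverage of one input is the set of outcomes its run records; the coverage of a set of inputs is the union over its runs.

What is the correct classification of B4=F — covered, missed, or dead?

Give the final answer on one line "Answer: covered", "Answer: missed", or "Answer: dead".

no pool input records B4=F
checking all 108 inputs in the declared domain: B4=F is never recorded -> dead

Answer: dead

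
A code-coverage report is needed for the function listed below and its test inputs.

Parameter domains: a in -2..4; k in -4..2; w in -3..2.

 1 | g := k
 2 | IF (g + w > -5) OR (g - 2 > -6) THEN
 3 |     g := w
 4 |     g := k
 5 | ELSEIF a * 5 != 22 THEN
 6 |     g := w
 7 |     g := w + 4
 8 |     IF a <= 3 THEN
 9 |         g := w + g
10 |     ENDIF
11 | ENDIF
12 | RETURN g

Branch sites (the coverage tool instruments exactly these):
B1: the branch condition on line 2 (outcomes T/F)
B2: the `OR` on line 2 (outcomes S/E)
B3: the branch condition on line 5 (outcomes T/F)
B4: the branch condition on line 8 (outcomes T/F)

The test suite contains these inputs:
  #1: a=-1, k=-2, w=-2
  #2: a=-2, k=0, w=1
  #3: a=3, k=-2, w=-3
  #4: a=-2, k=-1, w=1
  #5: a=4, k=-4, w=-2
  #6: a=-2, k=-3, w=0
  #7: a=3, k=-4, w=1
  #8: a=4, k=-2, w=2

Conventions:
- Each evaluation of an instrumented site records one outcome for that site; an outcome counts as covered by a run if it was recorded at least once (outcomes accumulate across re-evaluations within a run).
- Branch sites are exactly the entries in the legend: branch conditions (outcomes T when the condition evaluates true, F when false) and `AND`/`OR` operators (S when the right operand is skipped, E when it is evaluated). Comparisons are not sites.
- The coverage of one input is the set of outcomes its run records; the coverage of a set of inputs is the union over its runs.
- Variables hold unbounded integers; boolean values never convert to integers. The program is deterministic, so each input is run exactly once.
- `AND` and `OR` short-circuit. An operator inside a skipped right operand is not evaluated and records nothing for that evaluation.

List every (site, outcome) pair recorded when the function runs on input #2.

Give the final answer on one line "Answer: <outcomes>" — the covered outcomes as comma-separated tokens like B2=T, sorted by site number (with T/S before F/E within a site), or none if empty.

Tracing the run of input #2 (a=-2, k=0, w=1):
  B2->S, B1->T
collecting distinct outcomes: B1=T, B2=S

Answer: B1=T, B2=S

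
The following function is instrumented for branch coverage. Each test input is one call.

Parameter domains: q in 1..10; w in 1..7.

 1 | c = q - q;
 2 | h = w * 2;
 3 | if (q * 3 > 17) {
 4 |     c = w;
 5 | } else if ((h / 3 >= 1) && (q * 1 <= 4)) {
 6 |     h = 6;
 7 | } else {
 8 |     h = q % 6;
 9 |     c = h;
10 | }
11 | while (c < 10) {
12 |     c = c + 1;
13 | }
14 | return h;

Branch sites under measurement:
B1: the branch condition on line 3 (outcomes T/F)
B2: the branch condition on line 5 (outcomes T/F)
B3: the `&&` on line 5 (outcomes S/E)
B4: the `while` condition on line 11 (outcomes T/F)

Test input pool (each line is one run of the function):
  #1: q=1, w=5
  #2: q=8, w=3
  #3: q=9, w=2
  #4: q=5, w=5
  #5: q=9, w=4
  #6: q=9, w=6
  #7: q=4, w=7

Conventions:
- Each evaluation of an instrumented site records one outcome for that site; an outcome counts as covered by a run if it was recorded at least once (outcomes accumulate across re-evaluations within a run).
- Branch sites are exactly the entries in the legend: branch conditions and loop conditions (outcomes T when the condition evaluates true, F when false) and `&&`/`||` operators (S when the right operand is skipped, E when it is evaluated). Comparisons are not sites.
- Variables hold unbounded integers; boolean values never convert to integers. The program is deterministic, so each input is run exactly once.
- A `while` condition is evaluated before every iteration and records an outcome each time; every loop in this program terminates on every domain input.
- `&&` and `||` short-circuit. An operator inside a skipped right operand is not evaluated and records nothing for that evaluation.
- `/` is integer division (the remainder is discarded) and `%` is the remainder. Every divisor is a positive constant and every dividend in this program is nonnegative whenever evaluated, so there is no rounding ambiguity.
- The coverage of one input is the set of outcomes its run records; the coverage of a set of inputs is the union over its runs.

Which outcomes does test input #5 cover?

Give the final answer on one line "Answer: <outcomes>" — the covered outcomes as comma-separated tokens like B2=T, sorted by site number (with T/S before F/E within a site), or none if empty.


Simulating input #5 (q=9, w=4) step by step:
  B1->T, B4->T, B4->T, B4->T, B4->T, B4->T, B4->T, B4->F
as a set, this run covers: B1=T, B4=T, B4=F
Answer: B1=T, B4=T, B4=F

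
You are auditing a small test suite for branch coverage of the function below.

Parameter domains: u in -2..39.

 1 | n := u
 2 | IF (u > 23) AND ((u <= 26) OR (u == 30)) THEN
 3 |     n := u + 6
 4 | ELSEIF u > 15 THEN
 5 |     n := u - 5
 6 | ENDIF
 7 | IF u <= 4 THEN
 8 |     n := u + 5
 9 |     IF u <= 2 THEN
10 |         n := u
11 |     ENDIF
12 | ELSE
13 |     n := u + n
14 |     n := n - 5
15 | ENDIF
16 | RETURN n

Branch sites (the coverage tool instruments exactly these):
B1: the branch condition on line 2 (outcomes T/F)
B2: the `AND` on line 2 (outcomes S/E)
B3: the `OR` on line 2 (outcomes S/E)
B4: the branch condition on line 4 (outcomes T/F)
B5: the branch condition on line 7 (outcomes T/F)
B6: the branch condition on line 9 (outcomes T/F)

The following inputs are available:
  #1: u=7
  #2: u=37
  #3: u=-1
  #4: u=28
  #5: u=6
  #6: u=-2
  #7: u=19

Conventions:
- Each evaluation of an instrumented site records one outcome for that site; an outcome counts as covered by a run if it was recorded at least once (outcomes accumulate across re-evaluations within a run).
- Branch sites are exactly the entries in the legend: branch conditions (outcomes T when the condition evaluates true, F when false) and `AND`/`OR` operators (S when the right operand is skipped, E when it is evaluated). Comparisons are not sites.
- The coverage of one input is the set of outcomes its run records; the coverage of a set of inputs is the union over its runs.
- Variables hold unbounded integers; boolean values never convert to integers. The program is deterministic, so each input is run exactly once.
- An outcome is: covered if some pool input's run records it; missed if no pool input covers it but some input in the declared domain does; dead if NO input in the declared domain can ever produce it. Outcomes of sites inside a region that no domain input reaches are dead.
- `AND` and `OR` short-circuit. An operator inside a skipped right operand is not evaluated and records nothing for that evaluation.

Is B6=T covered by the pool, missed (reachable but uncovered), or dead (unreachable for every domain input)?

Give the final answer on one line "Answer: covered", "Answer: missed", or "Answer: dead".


B6=T is recorded by pool input(s) 3, 6 -> covered
Answer: covered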